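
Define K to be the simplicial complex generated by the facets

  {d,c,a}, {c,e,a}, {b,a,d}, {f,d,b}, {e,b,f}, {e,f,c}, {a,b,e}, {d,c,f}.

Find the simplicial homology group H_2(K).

H_2 = Z.

Fix the vertex order a < b < c < d < e < f and write every simplex with vertices in increasing order. Then dim K = 2 and the simplices of K are:

  0-simplices (6): a, b, c, d, e, f
  1-simplices (12): ab, ac, ad, ae, bd, be, bf, cd, ce, cf, df, ef
  2-simplices (8): abd, abe, acd, ace, bdf, bef, cdf, cef

giving chain groups C_0 ≅ Z^6, C_1 ≅ Z^12, C_2 ≅ Z^8.

∂_1: C_1 → C_0 sends each edge [p,q] (with p < q) to q − p. For instance
  ∂bd = d − b.
The resulting 6×12 matrix has rank 5, and its Smith normal form has invariant factors (1,1,1,1,1).

The boundary map ∂_2: C_2 → C_1 maps a triangle to the signed sum of its edges. For instance
  ∂acd = cd − ad + ac,
  ∂abe = be − ae + ab.
The 12×8 boundary matrix has rank 7 and Smith normal form diag(1,1,1,1,1,1,1).

From H_k ≅ ker(∂_k) / im(∂_{k+1}) we obtain:

  H_2: rank ker ∂_2 − rank ∂_3 = (8 − 7) − 0 = 1, and there is no ∂_3, so H_2 ≅ Z.

(K is a triangulation of the 2-sphere S^2.)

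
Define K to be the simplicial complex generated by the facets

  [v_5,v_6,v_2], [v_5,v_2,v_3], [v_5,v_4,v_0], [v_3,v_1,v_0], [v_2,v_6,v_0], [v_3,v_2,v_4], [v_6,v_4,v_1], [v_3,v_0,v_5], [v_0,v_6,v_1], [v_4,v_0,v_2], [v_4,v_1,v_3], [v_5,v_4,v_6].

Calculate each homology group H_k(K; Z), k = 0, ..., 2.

H_0 = Z,  H_1 = Z/2,  H_2 = 0.

Order the vertices as v_0 < v_1 < v_2 < v_3 < v_4 < v_5 < v_6. Listing each simplex with vertices in this order, K has dimension 2 with simplices:

  0-simplices (7): [v_0], [v_1], [v_2], [v_3], [v_4], [v_5], [v_6]
  1-simplices (18): (18 of them)
  2-simplices (12): (12 of them)

Hence C_0 ≅ Z^7, C_1 ≅ Z^18, C_2 ≅ Z^12.

The boundary map ∂_1: C_1 → C_0 is given by ∂[p,q] = [q] − [p]. For instance
  ∂[v_2,v_4] = [v_4] − [v_2].
The resulting 7×18 matrix has rank 6, and its Smith normal form has invariant factors (1,1,1,1,1,1).

Boundary ∂_2: C_2 → C_1 maps a triangle to the signed sum of its edges. For instance
  ∂[v_2,v_5,v_6] = [v_5,v_6] − [v_2,v_6] + [v_2,v_5],
  ∂[v_0,v_3,v_5] = [v_3,v_5] − [v_0,v_5] + [v_0,v_3].
This gives a 18×12 integer matrix of rank 12; reducing to Smith normal form yields diagonal entries (1,1,1,1,1,1,1,1,1,1,1,2).

Computing H_k = (kernel of ∂_k) / (image of ∂_{k+1}):

  H_0: rank C_0 − rank ∂_1 = 7 − 6 = 1, and the invariant factors of ∂_1 are all 1, so H_0 = Z.
  H_1: rank ker ∂_1 − rank ∂_2 = (18 − 6) − 12 = 0, and ∂_2 has invariant factor 2 > 1, so H_1 = Z/2.
  H_2: rank ker ∂_2 − rank ∂_3 = (12 − 12) − 0 = 0, and there is no ∂_3, so H_2 = 0.

(K is a triangulation of the real projective plane RP^2.)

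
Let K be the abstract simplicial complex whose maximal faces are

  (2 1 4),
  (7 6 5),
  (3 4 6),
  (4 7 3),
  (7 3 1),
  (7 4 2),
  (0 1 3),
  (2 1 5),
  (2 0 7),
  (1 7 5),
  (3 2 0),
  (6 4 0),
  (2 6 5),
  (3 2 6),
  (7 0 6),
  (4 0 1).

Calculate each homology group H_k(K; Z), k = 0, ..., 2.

Fix the vertex order 0 < 1 < 2 < 3 < 4 < 5 < 6 < 7 and write every simplex with vertices in increasing order. Then dim K = 2 and the simplices of K are:

  0-simplices (8): [0], [1], [2], [3], [4], [5], [6], [7]
  1-simplices (24): (24 of them)
  2-simplices (16): [0,1,3], [0,1,4], [0,2,3], [0,2,7], [0,4,6], [0,6,7], [1,2,4], [1,2,5], [1,3,7], [1,5,7], [2,3,6], [2,4,7], [2,5,6], [3,4,6], [3,4,7], [5,6,7]

giving chain groups C_0 ≅ Z^8, C_1 ≅ Z^24, C_2 ≅ Z^16.

∂_1: C_1 → C_0 is given by ∂[p,q] = [q] − [p].
The 8×24 boundary matrix has rank 7 and Smith normal form diag(1,1,1,1,1,1,1).

The boundary map ∂_2: C_2 → C_1 sends each 2-simplex [p,q,r] to [q,r] − [p,r] + [p,q]. For instance
  ∂[1,2,5] = [2,5] − [1,5] + [1,2],
  ∂[0,4,6] = [4,6] − [0,6] + [0,4].
As a 24×16 matrix over Z this has rank 15, with invariant factors (1,1,1,1,1,1,1,1,1,1,1,1,1,1,1).

From H_k ≅ ker(∂_k) / im(∂_{k+1}) we obtain:

  H_0: rank C_0 − rank ∂_1 = 8 − 7 = 1, and the invariant factors of ∂_1 are all 1, so H_0 = Z.
  H_1: rank ker ∂_1 − rank ∂_2 = (24 − 7) − 15 = 2, and the invariant factors of ∂_2 are all 1, so H_1 = Z^2.
  H_2: rank ker ∂_2 − rank ∂_3 = (16 − 15) − 0 = 1, and there is no ∂_3, so H_2 = Z.

H_0 = Z,  H_1 = Z^2,  H_2 = Z.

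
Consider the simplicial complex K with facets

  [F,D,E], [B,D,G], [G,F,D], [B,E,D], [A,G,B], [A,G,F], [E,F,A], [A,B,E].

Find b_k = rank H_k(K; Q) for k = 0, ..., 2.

b_0 = 1, b_1 = 0, b_2 = 1.

Order the vertices as A < B < D < E < F < G. Listing each simplex with vertices in this order, K has dimension 2 with simplices:

  0-simplices (6): A, B, D, E, F, G
  1-simplices (12): AB, AE, AF, AG, BD, BE, BG, DE, DF, DG, EF, FG
  2-simplices (8): ABE, ABG, AEF, AFG, BDE, BDG, DEF, DFG

giving chain groups C_0 ≅ Z^6, C_1 ≅ Z^12, C_2 ≅ Z^8.

∂_1: C_1 → C_0 sends each edge [p,q] (with p < q) to q − p.
This gives a 6×12 integer matrix of rank 5; reducing to Smith normal form yields diagonal entries (1,1,1,1,1).

Boundary ∂_2: C_2 → C_1 acts by ∂[p,q,r] = [q,r] − [p,r] + [p,q]. For instance
  ∂BDE = DE − BE + BD,
  ∂DEF = EF − DF + DE.
This gives a 12×8 integer matrix of rank 7; reducing to Smith normal form yields diagonal entries (1,1,1,1,1,1,1).

Reading off H_k = ker ∂_k / im ∂_{k+1}:

  H_0: rank C_0 − rank ∂_1 = 6 − 5 = 1, and the invariant factors of ∂_1 are all 1, so H_0 ≅ Z.
  H_1: rank ker ∂_1 − rank ∂_2 = (12 − 5) − 7 = 0, and the invariant factors of ∂_2 are all 1, so H_1 ≅ 0.
  H_2: rank ker ∂_2 − rank ∂_3 = (8 − 7) − 0 = 1, and there is no ∂_3, so H_2 ≅ Z.

(K is a triangulation of the 2-sphere S^2.)

Hence the Betti numbers are b_0 = 1, b_1 = 0, b_2 = 1.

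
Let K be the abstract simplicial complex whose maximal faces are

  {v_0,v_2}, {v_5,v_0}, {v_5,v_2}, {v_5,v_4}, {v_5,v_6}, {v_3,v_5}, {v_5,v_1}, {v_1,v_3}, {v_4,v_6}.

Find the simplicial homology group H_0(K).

H_0 ≅ Z.

Order the vertices as v_0 < v_1 < v_2 < v_3 < v_4 < v_5 < v_6. Listing each simplex with vertices in this order, K has dimension 1 with simplices:

  0-simplices (7): [v_0], [v_1], [v_2], [v_3], [v_4], [v_5], [v_6]
  1-simplices (9): [v_0,v_2], [v_0,v_5], [v_1,v_3], [v_1,v_5], [v_2,v_5], [v_3,v_5], [v_4,v_5], [v_4,v_6], [v_5,v_6]

giving chain groups C_0 ≅ Z^7, C_1 ≅ Z^9.

∂_1: C_1 → C_0 sends each edge [p,q] (with p < q) to q − p. For instance
  ∂[v_3,v_5] = [v_5] − [v_3].
This gives a 7×9 integer matrix of rank 6; reducing to Smith normal form yields diagonal entries (1,1,1,1,1,1).

Computing H_k = (kernel of ∂_k) / (image of ∂_{k+1}):

  H_0: rank C_0 − rank ∂_1 = 7 − 6 = 1, and the invariant factors of ∂_1 are all 1, so H_0 = Z.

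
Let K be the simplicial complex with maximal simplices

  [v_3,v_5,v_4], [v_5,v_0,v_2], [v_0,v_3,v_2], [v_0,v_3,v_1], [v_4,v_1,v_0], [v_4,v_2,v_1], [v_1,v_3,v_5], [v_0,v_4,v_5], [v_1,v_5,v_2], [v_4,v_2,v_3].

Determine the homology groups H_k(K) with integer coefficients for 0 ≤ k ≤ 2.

H_0 ≅ Z,  H_1 ≅ Z/2Z,  H_2 = 0.

Take the total order v_0 < v_1 < v_2 < v_3 < v_4 < v_5 on the vertex set. Then K (dimension 2) consists of the simplices:

  0-simplices (6): [v_0], [v_1], [v_2], [v_3], [v_4], [v_5]
  1-simplices (15): (15 of them)
  2-simplices (10): [v_0,v_1,v_3], [v_0,v_1,v_4], [v_0,v_2,v_3], [v_0,v_2,v_5], [v_0,v_4,v_5], [v_1,v_2,v_4], [v_1,v_2,v_5], [v_1,v_3,v_5], [v_2,v_3,v_4], [v_3,v_4,v_5]

Hence C_0 ≅ Z^6, C_1 ≅ Z^15, C_2 ≅ Z^10.

Boundary ∂_1: C_1 → C_0 maps an edge to its endpoints' difference, ∂[p,q] = q − p.
As a 6×15 matrix over Z this has rank 5, with invariant factors (1,1,1,1,1).

∂_2: C_2 → C_1 sends each 2-simplex [p,q,r] to [q,r] − [p,r] + [p,q]. For instance
  ∂[v_0,v_2,v_5] = [v_2,v_5] − [v_0,v_5] + [v_0,v_2],
  ∂[v_0,v_1,v_3] = [v_1,v_3] − [v_0,v_3] + [v_0,v_1].
The 15×10 boundary matrix has rank 10 and Smith normal form diag(1,1,1,1,1,1,1,1,1,2).

Now H_k = ker ∂_k / im ∂_{k+1}, so:

  H_0: rank C_0 − rank ∂_1 = 6 − 5 = 1, and the invariant factors of ∂_1 are all 1, so H_0 = Z.
  H_1: rank ker ∂_1 − rank ∂_2 = (15 − 5) − 10 = 0, and ∂_2 has invariant factor 2 > 1, so H_1 = Z/2Z.
  H_2: rank ker ∂_2 − rank ∂_3 = (10 − 10) − 0 = 0, and there is no ∂_3, so H_2 = 0.

As a check, the Euler characteristic is 6 − 15 + 10 = 1, which agrees with 1 − 0 + 0 = 1.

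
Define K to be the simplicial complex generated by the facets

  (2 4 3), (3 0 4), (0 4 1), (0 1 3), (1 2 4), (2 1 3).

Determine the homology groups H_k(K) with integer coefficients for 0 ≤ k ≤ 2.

H_0 ≅ Z,  H_1 = 0,  H_2 ≅ Z.

Order the vertices as 0 < 1 < 2 < 3 < 4. Listing each simplex with vertices in this order, K has dimension 2 with simplices:

  0-simplices (5): [0], [1], [2], [3], [4]
  1-simplices (9): [0,1], [0,3], [0,4], [1,2], [1,3], [1,4], [2,3], [2,4], [3,4]
  2-simplices (6): [0,1,3], [0,1,4], [0,3,4], [1,2,3], [1,2,4], [2,3,4]

Hence C_0 ≅ Z^5, C_1 ≅ Z^9, C_2 ≅ Z^6.

∂_1: C_1 → C_0 maps an edge to its endpoints' difference, ∂[p,q] = q − p. For instance
  ∂[3,4] = [4] − [3].
As a 5×9 matrix over Z this has rank 4, with invariant factors (1,1,1,1).

The boundary map ∂_2: C_2 → C_1 acts by ∂[p,q,r] = [q,r] − [p,r] + [p,q]. For instance
  ∂[1,2,4] = [2,4] − [1,4] + [1,2],
  ∂[1,2,3] = [2,3] − [1,3] + [1,2].
As a 9×6 matrix over Z this has rank 5, with invariant factors (1,1,1,1,1).

Computing H_k = (kernel of ∂_k) / (image of ∂_{k+1}):

  H_0: rank C_0 − rank ∂_1 = 5 − 4 = 1, and the invariant factors of ∂_1 are all 1, so H_0 ≅ Z.
  H_1: rank ker ∂_1 − rank ∂_2 = (9 − 4) − 5 = 0, and the invariant factors of ∂_2 are all 1, so H_1 ≅ 0.
  H_2: rank ker ∂_2 − rank ∂_3 = (6 − 5) − 0 = 1, and there is no ∂_3, so H_2 ≅ Z.

As a check, the Euler characteristic is 5 − 9 + 6 = 2, which agrees with 1 − 0 + 1 = 2.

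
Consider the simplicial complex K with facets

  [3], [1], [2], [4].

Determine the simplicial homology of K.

Fix the vertex order 1 < 2 < 3 < 4 and write every simplex with vertices in increasing order. Then dim K = 0 and the simplices of K are:

  0-simplices (4): [1], [2], [3], [4]

giving chain groups C_0 ≅ Z^4.

From H_k ≅ ker(∂_k) / im(∂_{k+1}) we obtain:

  H_0: rank C_0 − rank ∂_1 = 4 − 0 = 4, and there is no ∂_1, so H_0 = Z^4.

(K is a triangulation of a set of 4 points.)

H_0 = Z^4.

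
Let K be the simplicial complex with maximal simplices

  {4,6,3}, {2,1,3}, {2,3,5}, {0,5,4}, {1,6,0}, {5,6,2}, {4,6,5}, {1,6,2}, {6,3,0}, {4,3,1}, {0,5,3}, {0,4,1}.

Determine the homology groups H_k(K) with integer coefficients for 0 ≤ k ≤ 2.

H_0 ≅ Z,  H_1 ≅ Z_2,  H_2 = 0.

Order the vertices as 0 < 1 < 2 < 3 < 4 < 5 < 6. Listing each simplex with vertices in this order, K has dimension 2 with simplices:

  0-simplices (7): [0], [1], [2], [3], [4], [5], [6]
  1-simplices (18): [0,1], [0,3], [0,4], [0,5], [0,6], [1,2], [1,3], [1,4], [1,6], [2,3], [2,5], [2,6], [3,4], [3,5], [3,6], [4,5], [4,6], [5,6]
  2-simplices (12): [0,1,4], [0,1,6], [0,3,5], [0,3,6], [0,4,5], [1,2,3], [1,2,6], [1,3,4], [2,3,5], [2,5,6], [3,4,6], [4,5,6]

Hence C_0 ≅ Z^7, C_1 ≅ Z^18, C_2 ≅ Z^12.

∂_1: C_1 → C_0 maps an edge to its endpoints' difference, ∂[p,q] = q − p. For instance
  ∂[3,5] = [5] − [3].
As a 7×18 matrix over Z this has rank 6, with invariant factors (1,1,1,1,1,1).

The boundary map ∂_2: C_2 → C_1 sends each 2-simplex [p,q,r] to [q,r] − [p,r] + [p,q]. For instance
  ∂[3,4,6] = [4,6] − [3,6] + [3,4],
  ∂[0,1,4] = [1,4] − [0,4] + [0,1].
The resulting 18×12 matrix has rank 12, and its Smith normal form has invariant factors (1,1,1,1,1,1,1,1,1,1,1,2).

Reading off H_k = ker ∂_k / im ∂_{k+1}:

  H_0: rank C_0 − rank ∂_1 = 7 − 6 = 1, and the invariant factors of ∂_1 are all 1, so H_0 = Z.
  H_1: rank ker ∂_1 − rank ∂_2 = (18 − 6) − 12 = 0, and ∂_2 has invariant factor 2 > 1, so H_1 = Z_2.
  H_2: rank ker ∂_2 − rank ∂_3 = (12 − 12) − 0 = 0, and there is no ∂_3, so H_2 = 0.

As a check, the Euler characteristic is 7 − 18 + 12 = 1, which agrees with 1 − 0 + 0 = 1.
(K is a triangulation of the real projective plane RP^2.)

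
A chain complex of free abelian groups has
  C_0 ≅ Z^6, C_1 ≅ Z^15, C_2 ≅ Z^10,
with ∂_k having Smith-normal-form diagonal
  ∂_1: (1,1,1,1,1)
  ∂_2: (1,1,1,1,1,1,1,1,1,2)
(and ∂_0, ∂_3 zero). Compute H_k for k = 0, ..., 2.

H_0: b_0 = 6 − 0 − 5 = 1; torsion from ∂_1 factors > 1: none. So H_0 = Z.
H_1: b_1 = 15 − 5 − 10 = 0; torsion from ∂_2 factors > 1: [2]. So H_1 = Z/2.
H_2: b_2 = 10 − 10 − 0 = 0; torsion from ∂_3 factors > 1: none. So H_2 = 0.

H_0 = Z,  H_1 = Z/2,  H_2 = 0.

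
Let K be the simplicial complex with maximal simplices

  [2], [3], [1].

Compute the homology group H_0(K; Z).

H_0 = Z^3.

Fix the vertex order 1 < 2 < 3 and write every simplex with vertices in increasing order. Then dim K = 0 and the simplices of K are:

  0-simplices (3): [1], [2], [3]

giving chain groups C_0 ≅ Z^3.

Computing H_k = (kernel of ∂_k) / (image of ∂_{k+1}):

  H_0: rank C_0 − rank ∂_1 = 3 − 0 = 3, and there is no ∂_1, so H_0 = Z^3.

(K is a triangulation of a set of 3 points.)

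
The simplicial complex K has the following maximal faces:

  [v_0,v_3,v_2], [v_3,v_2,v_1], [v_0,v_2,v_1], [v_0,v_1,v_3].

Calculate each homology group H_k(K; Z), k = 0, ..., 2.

H_0 = Z,  H_1 = 0,  H_2 = Z.

Take the total order v_0 < v_1 < v_2 < v_3 on the vertex set. Then K (dimension 2) consists of the simplices:

  0-simplices (4): [v_0], [v_1], [v_2], [v_3]
  1-simplices (6): [v_0,v_1], [v_0,v_2], [v_0,v_3], [v_1,v_2], [v_1,v_3], [v_2,v_3]
  2-simplices (4): [v_0,v_1,v_2], [v_0,v_1,v_3], [v_0,v_2,v_3], [v_1,v_2,v_3]

Hence C_0 ≅ Z^4, C_1 ≅ Z^6, C_2 ≅ Z^4.

The boundary map ∂_1: C_1 → C_0 is given by ∂[p,q] = [q] − [p]. For instance
  ∂[v_2,v_3] = [v_3] − [v_2].
This gives a 4×6 integer matrix of rank 3; reducing to Smith normal form yields diagonal entries (1,1,1).

Boundary ∂_2: C_2 → C_1 sends each 2-simplex [p,q,r] to [q,r] − [p,r] + [p,q]. For instance
  ∂[v_0,v_1,v_3] = [v_1,v_3] − [v_0,v_3] + [v_0,v_1],
  ∂[v_0,v_1,v_2] = [v_1,v_2] − [v_0,v_2] + [v_0,v_1].
This gives a 6×4 integer matrix of rank 3; reducing to Smith normal form yields diagonal entries (1,1,1).

Now H_k = ker ∂_k / im ∂_{k+1}, so:

  H_0: rank C_0 − rank ∂_1 = 4 − 3 = 1, and the invariant factors of ∂_1 are all 1, so H_0 ≅ Z.
  H_1: rank ker ∂_1 − rank ∂_2 = (6 − 3) − 3 = 0, and the invariant factors of ∂_2 are all 1, so H_1 ≅ 0.
  H_2: rank ker ∂_2 − rank ∂_3 = (4 − 3) − 0 = 1, and there is no ∂_3, so H_2 ≅ Z.

As a check, the Euler characteristic is 4 − 6 + 4 = 2, which agrees with 1 − 0 + 1 = 2.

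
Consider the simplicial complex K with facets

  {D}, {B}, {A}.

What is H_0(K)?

Take the total order A < B < D on the vertex set. Then K (dimension 0) consists of the simplices:

  0-simplices (3): A, B, D

giving chain groups C_0 ≅ Z^3.

Computing H_k = (kernel of ∂_k) / (image of ∂_{k+1}):

  H_0: rank C_0 − rank ∂_1 = 3 − 0 = 3, and there is no ∂_1, so H_0 = Z^3.

H_0 = Z^3.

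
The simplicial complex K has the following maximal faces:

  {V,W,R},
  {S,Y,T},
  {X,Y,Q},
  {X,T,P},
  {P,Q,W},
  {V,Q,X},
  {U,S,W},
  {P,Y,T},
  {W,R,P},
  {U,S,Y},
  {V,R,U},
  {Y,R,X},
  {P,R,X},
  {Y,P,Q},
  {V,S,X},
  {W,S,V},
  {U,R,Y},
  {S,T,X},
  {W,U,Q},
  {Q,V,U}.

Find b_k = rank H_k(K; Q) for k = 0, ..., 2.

b_0 = 1, b_1 = 1, b_2 = 0.

Order the vertices as P < Q < R < S < T < U < V < W < X < Y. Listing each simplex with vertices in this order, K has dimension 2 with simplices:

  0-simplices (10): P, Q, R, S, T, U, V, W, X, Y
  1-simplices (30): PQ, PR, PT, PW, PX, PY, QU, QV, QW, QX, QY, RU, RV, RW, RX, RY, ST, SU, SV, SW, SX, SY, TX, TY, UV, UW, UY, VW, VX, XY
  2-simplices (20): PQW, PQY, PRW, PRX, PTX, PTY, QUV, QUW, QVX, QXY, RUV, RUY, RVW, RXY, STX, STY, SUW, SUY, SVW, SVX

Hence C_0 ≅ Z^10, C_1 ≅ Z^30, C_2 ≅ Z^20.

∂_1: C_1 → C_0 sends each edge [p,q] (with p < q) to q − p. For instance
  ∂UY = Y − U.
As a 10×30 matrix over Z this has rank 9, with invariant factors (1,1,1,1,1,1,1,1,1).

Boundary ∂_2: C_2 → C_1 maps a triangle to the signed sum of its edges. For instance
  ∂SVW = VW − SW + SV,
  ∂RUV = UV − RV + RU.
The resulting 30×20 matrix has rank 20, and its Smith normal form has invariant factors (1,1,1,1,1,1,1,1,1,1,1,1,1,1,1,1,1,1,1,2).

From H_k ≅ ker(∂_k) / im(∂_{k+1}) we obtain:

  H_0: rank C_0 − rank ∂_1 = 10 − 9 = 1, and the invariant factors of ∂_1 are all 1, so H_0 ≅ Z.
  H_1: rank ker ∂_1 − rank ∂_2 = (30 − 9) − 20 = 1, and ∂_2 has invariant factor 2 > 1, so H_1 ≅ Z × Z/2.
  H_2: rank ker ∂_2 − rank ∂_3 = (20 − 20) − 0 = 0, and there is no ∂_3, so H_2 ≅ 0.

Hence the Betti numbers are b_0 = 1, b_1 = 1, b_2 = 0.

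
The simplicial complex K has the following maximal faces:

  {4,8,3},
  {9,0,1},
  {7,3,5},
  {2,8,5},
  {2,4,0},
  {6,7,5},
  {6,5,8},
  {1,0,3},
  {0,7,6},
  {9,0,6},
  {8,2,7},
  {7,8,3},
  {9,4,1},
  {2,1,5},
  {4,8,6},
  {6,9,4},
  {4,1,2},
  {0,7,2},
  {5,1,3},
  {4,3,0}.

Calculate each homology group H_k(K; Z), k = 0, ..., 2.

H_0 = Z,  H_1 = Z ⊕ Z/2Z,  H_2 = 0.

Fix the vertex order 0 < 1 < 2 < 3 < 4 < 5 < 6 < 7 < 8 < 9 and write every simplex with vertices in increasing order. Then dim K = 2 and the simplices of K are:

  0-simplices (10): [0], [1], [2], [3], [4], [5], [6], [7], [8], [9]
  1-simplices (30): (30 of them)
  2-simplices (20): (20 of them)

Hence C_0 ≅ Z^10, C_1 ≅ Z^30, C_2 ≅ Z^20.

∂_1: C_1 → C_0 sends each edge [p,q] (with p < q) to q − p. For instance
  ∂[2,5] = [5] − [2].
The 10×30 boundary matrix has rank 9 and Smith normal form diag(1,1,1,1,1,1,1,1,1).

Boundary ∂_2: C_2 → C_1 maps a triangle to the signed sum of its edges. For instance
  ∂[3,4,8] = [4,8] − [3,8] + [3,4],
  ∂[0,3,4] = [3,4] − [0,4] + [0,3].
As a 30×20 matrix over Z this has rank 20, with invariant factors (1,1,1,1,1,1,1,1,1,1,1,1,1,1,1,1,1,1,1,2).

Now H_k = ker ∂_k / im ∂_{k+1}, so:

  H_0: rank C_0 − rank ∂_1 = 10 − 9 = 1, and the invariant factors of ∂_1 are all 1, so H_0 ≅ Z.
  H_1: rank ker ∂_1 − rank ∂_2 = (30 − 9) − 20 = 1, and ∂_2 has invariant factor 2 > 1, so H_1 ≅ Z ⊕ Z/2Z.
  H_2: rank ker ∂_2 − rank ∂_3 = (20 − 20) − 0 = 0, and there is no ∂_3, so H_2 ≅ 0.

(K is a triangulation of the Klein bottle.)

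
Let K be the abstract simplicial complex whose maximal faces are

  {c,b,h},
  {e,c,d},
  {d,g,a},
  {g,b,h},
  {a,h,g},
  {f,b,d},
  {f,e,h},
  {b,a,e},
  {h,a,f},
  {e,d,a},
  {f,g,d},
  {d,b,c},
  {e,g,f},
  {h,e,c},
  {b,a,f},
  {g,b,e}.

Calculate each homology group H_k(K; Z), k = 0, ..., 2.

We work with the vertex ordering a < b < c < d < e < f < g < h. The simplices of K, each written with vertices in increasing order, are:

  0-simplices (8): a, b, c, d, e, f, g, h
  1-simplices (24): ab, ad, ae, af, ag, ah, bc, bd, be, bf, bg, bh, cd, ce, ch, de, df, dg, ef, eg, eh, fg, fh, gh
  2-simplices (16): abe, abf, ade, adg, afh, agh, bcd, bch, bdf, beg, bgh, cde, ceh, dfg, efg, efh

so the chain groups are C_0 ≅ Z^8, C_1 ≅ Z^24, C_2 ≅ Z^16.

The boundary map ∂_1: C_1 → C_0 sends each edge [p,q] (with p < q) to q − p.
As a 8×24 matrix over Z this has rank 7, with invariant factors (1,1,1,1,1,1,1).

∂_2: C_2 → C_1 maps a triangle to the signed sum of its edges. For instance
  ∂bdf = df − bf + bd,
  ∂bch = ch − bh + bc.
The 24×16 boundary matrix has rank 15 and Smith normal form diag(1,1,1,1,1,1,1,1,1,1,1,1,1,1,1).

Reading off H_k = ker ∂_k / im ∂_{k+1}:

  H_0: rank C_0 − rank ∂_1 = 8 − 7 = 1, and the invariant factors of ∂_1 are all 1, so H_0 ≅ Z.
  H_1: rank ker ∂_1 − rank ∂_2 = (24 − 7) − 15 = 2, and the invariant factors of ∂_2 are all 1, so H_1 ≅ Z^2.
  H_2: rank ker ∂_2 − rank ∂_3 = (16 − 15) − 0 = 1, and there is no ∂_3, so H_2 ≅ Z.

H_0 = Z,  H_1 = Z^2,  H_2 = Z.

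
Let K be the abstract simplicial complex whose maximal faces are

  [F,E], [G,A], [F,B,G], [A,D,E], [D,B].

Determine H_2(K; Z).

Take the total order A < B < D < E < F < G on the vertex set. Then K (dimension 2) consists of the simplices:

  0-simplices (6): A, B, D, E, F, G
  1-simplices (9): AD, AE, AG, BD, BF, BG, DE, EF, FG
  2-simplices (2): ADE, BFG

so the chain groups are C_0 ≅ Z^6, C_1 ≅ Z^9, C_2 ≅ Z^2.

Boundary ∂_1: C_1 → C_0 maps an edge to its endpoints' difference, ∂[p,q] = q − p. For instance
  ∂AD = D − A.
The 6×9 boundary matrix has rank 5 and Smith normal form diag(1,1,1,1,1).

Boundary ∂_2: C_2 → C_1 acts by ∂[p,q,r] = [q,r] − [p,r] + [p,q]. For instance
  ∂BFG = FG − BG + BF,
  ∂ADE = DE − AE + AD.
This gives a 9×2 integer matrix of rank 2; reducing to Smith normal form yields diagonal entries (1,1).

From H_k ≅ ker(∂_k) / im(∂_{k+1}) we obtain:

  H_2: rank ker ∂_2 − rank ∂_3 = (2 − 2) − 0 = 0, and there is no ∂_3, so H_2 = 0.

H_2 = 0.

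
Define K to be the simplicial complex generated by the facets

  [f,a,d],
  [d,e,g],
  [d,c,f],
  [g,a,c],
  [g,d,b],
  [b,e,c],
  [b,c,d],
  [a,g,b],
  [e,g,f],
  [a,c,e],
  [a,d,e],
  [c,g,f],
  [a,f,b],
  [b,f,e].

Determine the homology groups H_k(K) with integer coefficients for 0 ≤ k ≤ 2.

H_0 = Z,  H_1 = Z^2,  H_2 = Z.

K has 7 vertices, 21 edges, 14 triangles.
rank ∂_0 = 0, rank ∂_1 = 6 ⇒ b_0 = 7 − 0 − 6 = 1; all invariant factors of ∂_1 are 1 so no torsion. So H_0 ≅ Z.
rank ∂_1 = 6, rank ∂_2 = 13 ⇒ b_1 = 21 − 6 − 13 = 2; all invariant factors of ∂_2 are 1 so no torsion. So H_1 ≅ Z^2.
rank ∂_2 = 13, rank ∂_3 = 0 ⇒ b_2 = 14 − 13 − 0 = 1. So H_2 ≅ Z.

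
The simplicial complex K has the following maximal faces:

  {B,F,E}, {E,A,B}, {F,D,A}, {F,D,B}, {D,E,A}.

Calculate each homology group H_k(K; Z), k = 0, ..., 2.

Fix the vertex order A < B < D < E < F and write every simplex with vertices in increasing order. Then dim K = 2 and the simplices of K are:

  0-simplices (5): A, B, D, E, F
  1-simplices (10): AB, AD, AE, AF, BD, BE, BF, DE, DF, EF
  2-simplices (5): ABE, ADE, ADF, BDF, BEF

Hence C_0 ≅ Z^5, C_1 ≅ Z^10, C_2 ≅ Z^5.

Boundary ∂_1: C_1 → C_0 is given by ∂[p,q] = [q] − [p].
As a 5×10 matrix over Z this has rank 4, with invariant factors (1,1,1,1).

The boundary map ∂_2: C_2 → C_1 sends each 2-simplex [p,q,r] to [q,r] − [p,r] + [p,q]. For instance
  ∂BEF = EF − BF + BE,
  ∂ADE = DE − AE + AD.
This gives a 10×5 integer matrix of rank 5; reducing to Smith normal form yields diagonal entries (1,1,1,1,1).

Now H_k = ker ∂_k / im ∂_{k+1}, so:

  H_0: rank C_0 − rank ∂_1 = 5 − 4 = 1, and the invariant factors of ∂_1 are all 1, so H_0 = Z.
  H_1: rank ker ∂_1 − rank ∂_2 = (10 − 4) − 5 = 1, and the invariant factors of ∂_2 are all 1, so H_1 = Z.
  H_2: rank ker ∂_2 − rank ∂_3 = (5 − 5) − 0 = 0, and there is no ∂_3, so H_2 = 0.

As a check, the Euler characteristic is 5 − 10 + 5 = 0, which agrees with 1 − 1 + 0 = 0.

H_0 = Z,  H_1 = Z,  H_2 = 0.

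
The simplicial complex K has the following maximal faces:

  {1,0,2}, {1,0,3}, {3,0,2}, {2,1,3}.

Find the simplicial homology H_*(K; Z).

H_0 = Z,  H_1 = 0,  H_2 = Z.

We work with the vertex ordering 0 < 1 < 2 < 3. The simplices of K, each written with vertices in increasing order, are:

  0-simplices (4): [0], [1], [2], [3]
  1-simplices (6): [0,1], [0,2], [0,3], [1,2], [1,3], [2,3]
  2-simplices (4): [0,1,2], [0,1,3], [0,2,3], [1,2,3]

Hence C_0 ≅ Z^4, C_1 ≅ Z^6, C_2 ≅ Z^4.

Boundary ∂_1: C_1 → C_0 maps an edge to its endpoints' difference, ∂[p,q] = q − p. For instance
  ∂[0,2] = [2] − [0].
This gives a 4×6 integer matrix of rank 3; reducing to Smith normal form yields diagonal entries (1,1,1).

The boundary map ∂_2: C_2 → C_1 maps a triangle to the signed sum of its edges. For instance
  ∂[0,2,3] = [2,3] − [0,3] + [0,2],
  ∂[0,1,2] = [1,2] − [0,2] + [0,1].
This gives a 6×4 integer matrix of rank 3; reducing to Smith normal form yields diagonal entries (1,1,1).

Now H_k = ker ∂_k / im ∂_{k+1}, so:

  H_0: rank C_0 − rank ∂_1 = 4 − 3 = 1, and the invariant factors of ∂_1 are all 1, so H_0 = Z.
  H_1: rank ker ∂_1 − rank ∂_2 = (6 − 3) − 3 = 0, and the invariant factors of ∂_2 are all 1, so H_1 = 0.
  H_2: rank ker ∂_2 − rank ∂_3 = (4 − 3) − 0 = 1, and there is no ∂_3, so H_2 = Z.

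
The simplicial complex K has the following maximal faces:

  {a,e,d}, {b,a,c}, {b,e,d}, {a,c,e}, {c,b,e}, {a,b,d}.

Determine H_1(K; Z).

Take the total order a < b < c < d < e on the vertex set. Then K (dimension 2) consists of the simplices:

  0-simplices (5): a, b, c, d, e
  1-simplices (9): ab, ac, ad, ae, bc, bd, be, ce, de
  2-simplices (6): abc, abd, ace, ade, bce, bde

Hence C_0 ≅ Z^5, C_1 ≅ Z^9, C_2 ≅ Z^6.

∂_1: C_1 → C_0 is given by ∂[p,q] = [q] − [p].
The 5×9 boundary matrix has rank 4 and Smith normal form diag(1,1,1,1).

The boundary map ∂_2: C_2 → C_1 acts by ∂[p,q,r] = [q,r] − [p,r] + [p,q]. For instance
  ∂ace = ce − ae + ac,
  ∂ade = de − ae + ad.
This gives a 9×6 integer matrix of rank 5; reducing to Smith normal form yields diagonal entries (1,1,1,1,1).

Reading off H_k = ker ∂_k / im ∂_{k+1}:

  H_1: rank ker ∂_1 − rank ∂_2 = (9 − 4) − 5 = 0, and the invariant factors of ∂_2 are all 1, so H_1 ≅ 0.

(K is a triangulation of the 2-sphere S^2.)

H_1 ≅ 0.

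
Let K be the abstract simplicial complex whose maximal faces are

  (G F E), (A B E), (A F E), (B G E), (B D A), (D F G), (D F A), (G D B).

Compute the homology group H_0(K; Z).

We work with the vertex ordering A < B < D < E < F < G. The simplices of K, each written with vertices in increasing order, are:

  0-simplices (6): A, B, D, E, F, G
  1-simplices (12): AB, AD, AE, AF, BD, BE, BG, DF, DG, EF, EG, FG
  2-simplices (8): ABD, ABE, ADF, AEF, BDG, BEG, DFG, EFG

Hence C_0 ≅ Z^6, C_1 ≅ Z^12, C_2 ≅ Z^8.

Boundary ∂_1: C_1 → C_0 maps an edge to its endpoints' difference, ∂[p,q] = q − p.
As a 6×12 matrix over Z this has rank 5, with invariant factors (1,1,1,1,1).

∂_2: C_2 → C_1 acts by ∂[p,q,r] = [q,r] − [p,r] + [p,q]. For instance
  ∂EFG = FG − EG + EF,
  ∂ADF = DF − AF + AD.
As a 12×8 matrix over Z this has rank 7, with invariant factors (1,1,1,1,1,1,1).

Now H_k = ker ∂_k / im ∂_{k+1}, so:

  H_0: rank C_0 − rank ∂_1 = 6 − 5 = 1, and the invariant factors of ∂_1 are all 1, so H_0 = Z.

H_0 ≅ Z.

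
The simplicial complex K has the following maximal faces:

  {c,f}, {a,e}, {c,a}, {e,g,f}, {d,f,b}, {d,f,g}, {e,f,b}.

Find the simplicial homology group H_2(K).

H_2 = 0.

Take the total order a < b < c < d < e < f < g on the vertex set. Then K (dimension 2) consists of the simplices:

  0-simplices (7): a, b, c, d, e, f, g
  1-simplices (11): ac, ae, bd, be, bf, cf, df, dg, ef, eg, fg
  2-simplices (4): bdf, bef, dfg, efg

giving chain groups C_0 ≅ Z^7, C_1 ≅ Z^11, C_2 ≅ Z^4.

The boundary map ∂_1: C_1 → C_0 is given by ∂[p,q] = [q] − [p].
As a 7×11 matrix over Z this has rank 6, with invariant factors (1,1,1,1,1,1).

The boundary map ∂_2: C_2 → C_1 acts by ∂[p,q,r] = [q,r] − [p,r] + [p,q]. For instance
  ∂dfg = fg − dg + df,
  ∂bdf = df − bf + bd.
The resulting 11×4 matrix has rank 4, and its Smith normal form has invariant factors (1,1,1,1).

Reading off H_k = ker ∂_k / im ∂_{k+1}:

  H_2: rank ker ∂_2 − rank ∂_3 = (4 − 4) − 0 = 0, and there is no ∂_3, so H_2 = 0.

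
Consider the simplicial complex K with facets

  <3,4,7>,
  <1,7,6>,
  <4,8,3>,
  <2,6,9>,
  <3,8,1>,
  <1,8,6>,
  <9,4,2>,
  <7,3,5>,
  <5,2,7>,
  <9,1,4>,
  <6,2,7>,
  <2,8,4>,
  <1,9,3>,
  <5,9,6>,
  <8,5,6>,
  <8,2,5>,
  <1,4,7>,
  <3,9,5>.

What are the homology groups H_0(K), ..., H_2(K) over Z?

H_0 ≅ Z,  H_1 ≅ Z ⊕ Z/2Z,  H_2 = 0.

Fix the vertex order 1 < 2 < 3 < 4 < 5 < 6 < 7 < 8 < 9 and write every simplex with vertices in increasing order. Then dim K = 2 and the simplices of K are:

  0-simplices (9): [1], [2], [3], [4], [5], [6], [7], [8], [9]
  1-simplices (27): (27 of them)
  2-simplices (18): [1,3,8], [1,3,9], [1,4,7], [1,4,9], [1,6,7], [1,6,8], [2,4,8], [2,4,9], [2,5,7], [2,5,8], [2,6,7], [2,6,9], [3,4,7], [3,4,8], [3,5,7], [3,5,9], [5,6,8], [5,6,9]

so the chain groups are C_0 ≅ Z^9, C_1 ≅ Z^27, C_2 ≅ Z^18.

Boundary ∂_1: C_1 → C_0 maps an edge to its endpoints' difference, ∂[p,q] = q − p.
The resulting 9×27 matrix has rank 8, and its Smith normal form has invariant factors (1,1,1,1,1,1,1,1).

Boundary ∂_2: C_2 → C_1 maps a triangle to the signed sum of its edges. For instance
  ∂[5,6,8] = [6,8] − [5,8] + [5,6],
  ∂[2,5,7] = [5,7] − [2,7] + [2,5].
The 27×18 boundary matrix has rank 18 and Smith normal form diag(1,1,1,1,1,1,1,1,1,1,1,1,1,1,1,1,1,2).

Computing H_k = (kernel of ∂_k) / (image of ∂_{k+1}):

  H_0: rank C_0 − rank ∂_1 = 9 − 8 = 1, and the invariant factors of ∂_1 are all 1, so H_0 = Z.
  H_1: rank ker ∂_1 − rank ∂_2 = (27 − 8) − 18 = 1, and ∂_2 has invariant factor 2 > 1, so H_1 = Z ⊕ Z/2Z.
  H_2: rank ker ∂_2 − rank ∂_3 = (18 − 18) − 0 = 0, and there is no ∂_3, so H_2 = 0.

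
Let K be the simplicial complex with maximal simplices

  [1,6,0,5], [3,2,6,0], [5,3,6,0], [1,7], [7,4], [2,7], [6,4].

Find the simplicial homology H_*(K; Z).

Take the total order 0 < 1 < 2 < 3 < 4 < 5 < 6 < 7 on the vertex set. Then K (dimension 3) consists of the simplices:

  0-simplices (8): [0], [1], [2], [3], [4], [5], [6], [7]
  1-simplices (16): [0,1], [0,2], [0,3], [0,5], [0,6], [1,5], [1,6], [1,7], [2,3], [2,6], [2,7], [3,5], [3,6], [4,6], [4,7], [5,6]
  2-simplices (10): [0,1,5], [0,1,6], [0,2,3], [0,2,6], [0,3,5], [0,3,6], [0,5,6], [1,5,6], [2,3,6], [3,5,6]
  3-simplices (3): [0,1,5,6], [0,2,3,6], [0,3,5,6]

so the chain groups are C_0 ≅ Z^8, C_1 ≅ Z^16, C_2 ≅ Z^10, C_3 ≅ Z^3.

Boundary ∂_1: C_1 → C_0 sends each edge [p,q] (with p < q) to q − p. For instance
  ∂[0,2] = [2] − [0].
The 8×16 boundary matrix has rank 7 and Smith normal form diag(1,1,1,1,1,1,1).

Boundary ∂_2: C_2 → C_1 maps a triangle to the signed sum of its edges. For instance
  ∂[0,1,6] = [1,6] − [0,6] + [0,1],
  ∂[3,5,6] = [5,6] − [3,6] + [3,5].
The resulting 16×10 matrix has rank 7, and its Smith normal form has invariant factors (1,1,1,1,1,1,1).

∂_3: C_3 → C_2 sends each 3-simplex σ to the alternating sum Σ_i (−1)^i (σ with its i-th vertex removed). For instance
  ∂[0,2,3,6] = [2,3,6] − [0,3,6] + [0,2,6] − [0,2,3],
  ∂[0,1,5,6] = [1,5,6] − [0,5,6] + [0,1,6] − [0,1,5].
The resulting 10×3 matrix has rank 3, and its Smith normal form has invariant factors (1,1,1).

Reading off H_k = ker ∂_k / im ∂_{k+1}:

  H_0: rank C_0 − rank ∂_1 = 8 − 7 = 1, and the invariant factors of ∂_1 are all 1, so H_0 ≅ Z.
  H_1: rank ker ∂_1 − rank ∂_2 = (16 − 7) − 7 = 2, and the invariant factors of ∂_2 are all 1, so H_1 ≅ Z^2.
  H_2: rank ker ∂_2 − rank ∂_3 = (10 − 7) − 3 = 0, and the invariant factors of ∂_3 are all 1, so H_2 ≅ 0.
  H_3: rank ker ∂_3 − rank ∂_4 = (3 − 3) − 0 = 0, and there is no ∂_4, so H_3 ≅ 0.

H_0 ≅ Z,  H_1 ≅ Z^2,  H_2 = 0,  H_3 = 0.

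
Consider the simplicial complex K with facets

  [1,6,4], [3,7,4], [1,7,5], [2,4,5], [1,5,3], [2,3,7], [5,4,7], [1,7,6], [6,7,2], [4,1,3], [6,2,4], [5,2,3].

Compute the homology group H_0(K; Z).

H_0 = Z.

K has 7 vertices, 18 edges, 12 triangles.
rank ∂_0 = 0, rank ∂_1 = 6 ⇒ b_0 = 7 − 0 − 6 = 1; all invariant factors of ∂_1 are 1 so no torsion. So H_0 ≅ Z.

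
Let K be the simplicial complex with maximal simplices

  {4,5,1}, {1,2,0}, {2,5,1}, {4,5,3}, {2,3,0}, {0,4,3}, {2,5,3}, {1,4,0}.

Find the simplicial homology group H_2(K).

We work with the vertex ordering 0 < 1 < 2 < 3 < 4 < 5. The simplices of K, each written with vertices in increasing order, are:

  0-simplices (6): [0], [1], [2], [3], [4], [5]
  1-simplices (12): [0,1], [0,2], [0,3], [0,4], [1,2], [1,4], [1,5], [2,3], [2,5], [3,4], [3,5], [4,5]
  2-simplices (8): [0,1,2], [0,1,4], [0,2,3], [0,3,4], [1,2,5], [1,4,5], [2,3,5], [3,4,5]

so the chain groups are C_0 ≅ Z^6, C_1 ≅ Z^12, C_2 ≅ Z^8.

The boundary map ∂_1: C_1 → C_0 sends each edge [p,q] (with p < q) to q − p. For instance
  ∂[2,3] = [3] − [2].
This gives a 6×12 integer matrix of rank 5; reducing to Smith normal form yields diagonal entries (1,1,1,1,1).

Boundary ∂_2: C_2 → C_1 maps a triangle to the signed sum of its edges. For instance
  ∂[3,4,5] = [4,5] − [3,5] + [3,4],
  ∂[1,2,5] = [2,5] − [1,5] + [1,2].
The resulting 12×8 matrix has rank 7, and its Smith normal form has invariant factors (1,1,1,1,1,1,1).

Now H_k = ker ∂_k / im ∂_{k+1}, so:

  H_2: rank ker ∂_2 − rank ∂_3 = (8 − 7) − 0 = 1, and there is no ∂_3, so H_2 = Z.

H_2 ≅ Z.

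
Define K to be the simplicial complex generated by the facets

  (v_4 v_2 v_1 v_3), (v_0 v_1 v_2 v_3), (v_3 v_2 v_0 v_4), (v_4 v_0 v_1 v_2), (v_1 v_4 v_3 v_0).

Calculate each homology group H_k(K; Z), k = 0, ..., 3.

H_0 = Z,  H_1 = 0,  H_2 = 0,  H_3 = Z.

Order the vertices as v_0 < v_1 < v_2 < v_3 < v_4. Listing each simplex with vertices in this order, K has dimension 3 with simplices:

  0-simplices (5): [v_0], [v_1], [v_2], [v_3], [v_4]
  1-simplices (10): [v_0,v_1], [v_0,v_2], [v_0,v_3], [v_0,v_4], [v_1,v_2], [v_1,v_3], [v_1,v_4], [v_2,v_3], [v_2,v_4], [v_3,v_4]
  2-simplices (10): [v_0,v_1,v_2], [v_0,v_1,v_3], [v_0,v_1,v_4], [v_0,v_2,v_3], [v_0,v_2,v_4], [v_0,v_3,v_4], [v_1,v_2,v_3], [v_1,v_2,v_4], [v_1,v_3,v_4], [v_2,v_3,v_4]
  3-simplices (5): [v_0,v_1,v_2,v_3], [v_0,v_1,v_2,v_4], [v_0,v_1,v_3,v_4], [v_0,v_2,v_3,v_4], [v_1,v_2,v_3,v_4]

giving chain groups C_0 ≅ Z^5, C_1 ≅ Z^10, C_2 ≅ Z^10, C_3 ≅ Z^5.

Boundary ∂_1: C_1 → C_0 sends each edge [p,q] (with p < q) to q − p. For instance
  ∂[v_3,v_4] = [v_4] − [v_3].
As a 5×10 matrix over Z this has rank 4, with invariant factors (1,1,1,1).

Boundary ∂_2: C_2 → C_1 sends each 2-simplex [p,q,r] to [q,r] − [p,r] + [p,q]. For instance
  ∂[v_1,v_2,v_4] = [v_2,v_4] − [v_1,v_4] + [v_1,v_2],
  ∂[v_0,v_3,v_4] = [v_3,v_4] − [v_0,v_4] + [v_0,v_3].
As a 10×10 matrix over Z this has rank 6, with invariant factors (1,1,1,1,1,1).

∂_3: C_3 → C_2 sends each 3-simplex σ to the alternating sum Σ_i (−1)^i (σ with its i-th vertex removed). For instance
  ∂[v_0,v_2,v_3,v_4] = [v_2,v_3,v_4] − [v_0,v_3,v_4] + [v_0,v_2,v_4] − [v_0,v_2,v_3],
  ∂[v_1,v_2,v_3,v_4] = [v_2,v_3,v_4] − [v_1,v_3,v_4] + [v_1,v_2,v_4] − [v_1,v_2,v_3].
The resulting 10×5 matrix has rank 4, and its Smith normal form has invariant factors (1,1,1,1).

Now H_k = ker ∂_k / im ∂_{k+1}, so:

  H_0: rank C_0 − rank ∂_1 = 5 − 4 = 1, and the invariant factors of ∂_1 are all 1, so H_0 ≅ Z.
  H_1: rank ker ∂_1 − rank ∂_2 = (10 − 4) − 6 = 0, and the invariant factors of ∂_2 are all 1, so H_1 ≅ 0.
  H_2: rank ker ∂_2 − rank ∂_3 = (10 − 6) − 4 = 0, and the invariant factors of ∂_3 are all 1, so H_2 ≅ 0.
  H_3: rank ker ∂_3 − rank ∂_4 = (5 − 4) − 0 = 1, and there is no ∂_4, so H_3 ≅ Z.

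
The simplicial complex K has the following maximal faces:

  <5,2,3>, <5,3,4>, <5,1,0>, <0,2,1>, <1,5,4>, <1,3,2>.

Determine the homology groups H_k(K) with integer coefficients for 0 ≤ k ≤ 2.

H_0 = Z,  H_1 = Z,  H_2 = 0.

Take the total order 0 < 1 < 2 < 3 < 4 < 5 on the vertex set. Then K (dimension 2) consists of the simplices:

  0-simplices (6): [0], [1], [2], [3], [4], [5]
  1-simplices (12): [0,1], [0,2], [0,5], [1,2], [1,3], [1,4], [1,5], [2,3], [2,5], [3,4], [3,5], [4,5]
  2-simplices (6): [0,1,2], [0,1,5], [1,2,3], [1,4,5], [2,3,5], [3,4,5]

Hence C_0 ≅ Z^6, C_1 ≅ Z^12, C_2 ≅ Z^6.

∂_1: C_1 → C_0 is given by ∂[p,q] = [q] − [p]. For instance
  ∂[2,3] = [3] − [2].
As a 6×12 matrix over Z this has rank 5, with invariant factors (1,1,1,1,1).

Boundary ∂_2: C_2 → C_1 maps a triangle to the signed sum of its edges. For instance
  ∂[1,4,5] = [4,5] − [1,5] + [1,4],
  ∂[0,1,2] = [1,2] − [0,2] + [0,1].
As a 12×6 matrix over Z this has rank 6, with invariant factors (1,1,1,1,1,1).

Reading off H_k = ker ∂_k / im ∂_{k+1}:

  H_0: rank C_0 − rank ∂_1 = 6 − 5 = 1, and the invariant factors of ∂_1 are all 1, so H_0 = Z.
  H_1: rank ker ∂_1 − rank ∂_2 = (12 − 5) − 6 = 1, and the invariant factors of ∂_2 are all 1, so H_1 = Z.
  H_2: rank ker ∂_2 − rank ∂_3 = (6 − 6) − 0 = 0, and there is no ∂_3, so H_2 = 0.

As a check, the Euler characteristic is 6 − 12 + 6 = 0, which agrees with 1 − 1 + 0 = 0.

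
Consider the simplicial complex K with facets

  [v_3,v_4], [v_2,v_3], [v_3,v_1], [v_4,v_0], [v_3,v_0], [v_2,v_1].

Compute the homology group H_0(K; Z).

H_0 ≅ Z.

Fix the vertex order v_0 < v_1 < v_2 < v_3 < v_4 and write every simplex with vertices in increasing order. Then dim K = 1 and the simplices of K are:

  0-simplices (5): [v_0], [v_1], [v_2], [v_3], [v_4]
  1-simplices (6): [v_0,v_3], [v_0,v_4], [v_1,v_2], [v_1,v_3], [v_2,v_3], [v_3,v_4]

giving chain groups C_0 ≅ Z^5, C_1 ≅ Z^6.

Boundary ∂_1: C_1 → C_0 maps an edge to its endpoints' difference, ∂[p,q] = q − p. For instance
  ∂[v_3,v_4] = [v_4] − [v_3].
This gives a 5×6 integer matrix of rank 4; reducing to Smith normal form yields diagonal entries (1,1,1,1).

Now H_k = ker ∂_k / im ∂_{k+1}, so:

  H_0: rank C_0 − rank ∂_1 = 5 − 4 = 1, and the invariant factors of ∂_1 are all 1, so H_0 = Z.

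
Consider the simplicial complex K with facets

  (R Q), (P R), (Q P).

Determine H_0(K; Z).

H_0 ≅ Z.

Fix the vertex order P < Q < R and write every simplex with vertices in increasing order. Then dim K = 1 and the simplices of K are:

  0-simplices (3): P, Q, R
  1-simplices (3): PQ, PR, QR

Hence C_0 ≅ Z^3, C_1 ≅ Z^3.

Boundary ∂_1: C_1 → C_0 sends each edge [p,q] (with p < q) to q − p.
As a 3×3 matrix over Z this has rank 2, with invariant factors (1,1).

From H_k ≅ ker(∂_k) / im(∂_{k+1}) we obtain:

  H_0: rank C_0 − rank ∂_1 = 3 − 2 = 1, and the invariant factors of ∂_1 are all 1, so H_0 = Z.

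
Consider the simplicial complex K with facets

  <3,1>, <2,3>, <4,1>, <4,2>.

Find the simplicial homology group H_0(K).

H_0 ≅ Z.

K has 4 vertices, 4 edges.
rank ∂_0 = 0, rank ∂_1 = 3 ⇒ b_0 = 4 − 0 − 3 = 1; all invariant factors of ∂_1 are 1 so no torsion. So H_0 ≅ Z.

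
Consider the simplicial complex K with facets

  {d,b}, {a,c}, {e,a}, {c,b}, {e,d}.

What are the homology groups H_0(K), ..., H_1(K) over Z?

Order the vertices as a < b < c < d < e. Listing each simplex with vertices in this order, K has dimension 1 with simplices:

  0-simplices (5): a, b, c, d, e
  1-simplices (5): ac, ae, bc, bd, de

Hence C_0 ≅ Z^5, C_1 ≅ Z^5.

The boundary map ∂_1: C_1 → C_0 is given by ∂[p,q] = [q] − [p].
As a 5×5 matrix over Z this has rank 4, with invariant factors (1,1,1,1).

From H_k ≅ ker(∂_k) / im(∂_{k+1}) we obtain:

  H_0: rank C_0 − rank ∂_1 = 5 − 4 = 1, and the invariant factors of ∂_1 are all 1, so H_0 ≅ Z.
  H_1: rank ker ∂_1 − rank ∂_2 = (5 − 4) − 0 = 1, and there is no ∂_2, so H_1 ≅ Z.

H_0 ≅ Z,  H_1 ≅ Z.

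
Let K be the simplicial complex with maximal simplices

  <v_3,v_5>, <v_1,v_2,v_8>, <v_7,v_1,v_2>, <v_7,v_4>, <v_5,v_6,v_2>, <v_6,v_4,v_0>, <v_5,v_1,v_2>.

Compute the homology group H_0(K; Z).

H_0 = Z.

Order the vertices as v_0 < v_1 < v_2 < v_3 < v_4 < v_5 < v_6 < v_7 < v_8. Listing each simplex with vertices in this order, K has dimension 2 with simplices:

  0-simplices (9): [v_0], [v_1], [v_2], [v_3], [v_4], [v_5], [v_6], [v_7], [v_8]
  1-simplices (14): [v_0,v_4], [v_0,v_6], [v_1,v_2], [v_1,v_5], [v_1,v_7], [v_1,v_8], [v_2,v_5], [v_2,v_6], [v_2,v_7], [v_2,v_8], [v_3,v_5], [v_4,v_6], [v_4,v_7], [v_5,v_6]
  2-simplices (5): [v_0,v_4,v_6], [v_1,v_2,v_5], [v_1,v_2,v_7], [v_1,v_2,v_8], [v_2,v_5,v_6]

giving chain groups C_0 ≅ Z^9, C_1 ≅ Z^14, C_2 ≅ Z^5.

∂_1: C_1 → C_0 is given by ∂[p,q] = [q] − [p]. For instance
  ∂[v_1,v_5] = [v_5] − [v_1].
As a 9×14 matrix over Z this has rank 8, with invariant factors (1,1,1,1,1,1,1,1).

∂_2: C_2 → C_1 sends each 2-simplex [p,q,r] to [q,r] − [p,r] + [p,q]. For instance
  ∂[v_1,v_2,v_7] = [v_2,v_7] − [v_1,v_7] + [v_1,v_2],
  ∂[v_0,v_4,v_6] = [v_4,v_6] − [v_0,v_6] + [v_0,v_4].
The 14×5 boundary matrix has rank 5 and Smith normal form diag(1,1,1,1,1).

Now H_k = ker ∂_k / im ∂_{k+1}, so:

  H_0: rank C_0 − rank ∂_1 = 9 − 8 = 1, and the invariant factors of ∂_1 are all 1, so H_0 = Z.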